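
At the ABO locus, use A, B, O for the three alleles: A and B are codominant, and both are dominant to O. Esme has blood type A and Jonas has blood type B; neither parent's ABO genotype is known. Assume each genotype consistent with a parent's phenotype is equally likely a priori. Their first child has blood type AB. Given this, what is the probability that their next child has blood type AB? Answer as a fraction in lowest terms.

Possible genotypes: Esme ∈ {AA, AO}; Jonas ∈ {BB, BO}.
Weight each parental genotype pair by prior × P(type-AB child):
  AA × BB: posterior weight 4/9; P(next child type AB) = 1.
  AA × BO: posterior weight 2/9; P(next child type AB) = 1/2.
  AO × BB: posterior weight 2/9; P(next child type AB) = 1/2.
  AO × BO: posterior weight 1/9; P(next child type AB) = 1/4.
Weighted sum = 25/36.

25/36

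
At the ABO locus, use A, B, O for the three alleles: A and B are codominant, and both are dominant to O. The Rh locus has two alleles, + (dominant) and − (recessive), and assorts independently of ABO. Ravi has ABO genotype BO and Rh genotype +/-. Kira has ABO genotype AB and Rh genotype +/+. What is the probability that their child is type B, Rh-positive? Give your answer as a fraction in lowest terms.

ABO cross BO × AB → offspring phenotypes: 1/4 A, 1/2 B, 1/4 AB.
Rh cross +/- × +/+ → 1 Rh+.
Independent loci: P(type B, Rh-positive) = 1/2 × 1 = 1/2.

1/2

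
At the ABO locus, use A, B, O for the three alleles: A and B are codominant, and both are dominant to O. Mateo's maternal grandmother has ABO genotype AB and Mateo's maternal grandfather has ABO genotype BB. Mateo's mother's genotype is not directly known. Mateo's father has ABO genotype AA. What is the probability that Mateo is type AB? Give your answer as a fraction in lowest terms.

Mateo's mother's ABO genotype from AB × BB: 1/2 AB, 1/2 BB.
Crossing each possibility with the father AA and summing P(type AB): 1/2·1/2 + 1/2·1 = 3/4.

3/4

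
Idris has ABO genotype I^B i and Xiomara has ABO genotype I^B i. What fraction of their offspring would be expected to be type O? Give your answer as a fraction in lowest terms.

1/4

ABO cross I^B i × I^B i → offspring phenotypes: 1/4 O, 3/4 B.
So P(type O) = 1/4.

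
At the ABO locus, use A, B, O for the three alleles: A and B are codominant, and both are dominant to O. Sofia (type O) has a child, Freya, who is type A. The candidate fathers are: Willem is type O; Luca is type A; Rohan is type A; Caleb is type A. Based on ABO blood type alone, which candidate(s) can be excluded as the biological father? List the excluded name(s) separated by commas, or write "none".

A candidate is excluded only if no genotype consistent with his phenotype could produce a type A child with a type O mother.
Willem (type O): no genotype consistent with that phenotype can produce a type-A child with a type-O mother.

Willem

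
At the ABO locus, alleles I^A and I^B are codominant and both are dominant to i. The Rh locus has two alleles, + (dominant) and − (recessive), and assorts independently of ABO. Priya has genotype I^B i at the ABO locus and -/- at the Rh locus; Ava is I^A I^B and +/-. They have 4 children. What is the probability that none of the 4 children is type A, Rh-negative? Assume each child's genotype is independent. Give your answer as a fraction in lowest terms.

ABO cross I^B i × I^A I^B → 1/4 A, 1/2 B, 1/4 AB.
Rh cross -/- × +/- → 1/2 Rh+, 1/2 Rh-; so P(type A, Rh-negative) = 1/4 × 1/2 = 1/8 per child.
P(not type A, Rh-negative) = 7/8 for one child; (7/8)^4 = 2401/4096.

2401/4096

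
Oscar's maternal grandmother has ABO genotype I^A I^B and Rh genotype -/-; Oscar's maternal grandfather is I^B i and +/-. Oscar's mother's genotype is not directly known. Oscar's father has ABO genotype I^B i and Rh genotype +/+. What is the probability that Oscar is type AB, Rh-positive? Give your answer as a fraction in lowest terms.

Oscar's mother's ABO genotype from I^A I^B × I^B i: 1/4 I^A I^B, 1/4 I^A i, 1/4 I^B I^B, 1/4 I^B i.
Crossing each possibility with the father I^B i and summing P(type AB): 1/4·1/4 + 1/4·1/4 + 1/4·0 + 1/4·0 = 1/8.
Similarly for Rh via the mother's Rh distribution: P(Rh+) = 1.
Independent loci: 1/8 × 1 = 1/8.

1/8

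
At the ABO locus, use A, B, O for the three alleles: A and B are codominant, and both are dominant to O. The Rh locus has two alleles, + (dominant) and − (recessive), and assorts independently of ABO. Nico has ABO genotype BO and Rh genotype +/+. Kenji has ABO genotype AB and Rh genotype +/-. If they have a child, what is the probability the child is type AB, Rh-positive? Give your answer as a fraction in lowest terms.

1/4

ABO cross BO × AB → offspring phenotypes: 1/4 A, 1/2 B, 1/4 AB.
Rh cross +/+ × +/- → 1 Rh+.
Independent loci: P(type AB, Rh-positive) = 1/4 × 1 = 1/4.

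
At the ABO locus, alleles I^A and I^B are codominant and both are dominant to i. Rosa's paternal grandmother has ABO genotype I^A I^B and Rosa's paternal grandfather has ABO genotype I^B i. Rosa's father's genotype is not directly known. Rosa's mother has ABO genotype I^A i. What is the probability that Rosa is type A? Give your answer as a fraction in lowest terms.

3/8

Rosa's father's ABO genotype from I^A I^B × I^B i: 1/4 I^A I^B, 1/4 I^A i, 1/4 I^B I^B, 1/4 I^B i.
Crossing each possibility with the mother I^A i and summing P(type A): 1/4·1/2 + 1/4·3/4 + 1/4·0 + 1/4·1/4 = 3/8.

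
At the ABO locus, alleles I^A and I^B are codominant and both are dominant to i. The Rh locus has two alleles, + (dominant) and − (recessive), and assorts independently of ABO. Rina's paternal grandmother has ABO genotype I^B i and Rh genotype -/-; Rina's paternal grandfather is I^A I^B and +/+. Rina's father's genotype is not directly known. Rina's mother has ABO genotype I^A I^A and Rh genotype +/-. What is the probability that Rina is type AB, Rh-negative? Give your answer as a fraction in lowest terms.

Rina's father's ABO genotype from I^B i × I^A I^B: 1/4 I^A I^B, 1/4 I^A i, 1/4 I^B I^B, 1/4 I^B i.
Crossing each possibility with the mother I^A I^A and summing P(type AB): 1/4·1/2 + 1/4·0 + 1/4·1 + 1/4·1/2 = 1/2.
Similarly for Rh via the father's Rh distribution: P(Rh-) = 1/4.
Independent loci: 1/2 × 1/4 = 1/8.

1/8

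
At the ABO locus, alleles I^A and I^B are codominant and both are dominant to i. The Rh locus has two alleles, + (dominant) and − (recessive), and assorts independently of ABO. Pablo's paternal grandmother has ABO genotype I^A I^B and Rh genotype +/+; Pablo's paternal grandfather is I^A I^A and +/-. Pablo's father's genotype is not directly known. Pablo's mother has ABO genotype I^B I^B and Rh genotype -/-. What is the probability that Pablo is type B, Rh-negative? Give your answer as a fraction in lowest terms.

1/16

Pablo's father's ABO genotype from I^A I^B × I^A I^A: 1/2 I^A I^A, 1/2 I^A I^B.
Crossing each possibility with the mother I^B I^B and summing P(type B): 1/2·0 + 1/2·1/2 = 1/4.
Similarly for Rh via the father's Rh distribution: P(Rh-) = 1/4.
Independent loci: 1/4 × 1/4 = 1/16.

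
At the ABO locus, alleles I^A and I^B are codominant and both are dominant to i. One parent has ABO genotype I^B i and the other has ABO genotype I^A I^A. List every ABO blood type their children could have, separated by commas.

A, AB

Gametes from I^B i × I^A I^A give offspring ABO genotypes I^A I^B, I^A i, i.e. phenotypes A, AB.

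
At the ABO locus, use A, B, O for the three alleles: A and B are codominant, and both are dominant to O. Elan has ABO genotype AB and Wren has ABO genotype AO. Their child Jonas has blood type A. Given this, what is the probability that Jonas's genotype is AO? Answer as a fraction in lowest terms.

Cross AB × AO → 1/4 AA, 1/4 AB, 1/4 AO, 1/4 BO.
Type-A genotypes among offspring: AA (1/4), AO (1/4); total 1/2.
P(AO | type A) = (1/4) / (1/2) = 1/2.

1/2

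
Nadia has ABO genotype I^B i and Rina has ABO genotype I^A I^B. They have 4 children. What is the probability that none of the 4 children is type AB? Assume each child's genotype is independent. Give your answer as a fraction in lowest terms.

ABO cross I^B i × I^A I^B → 1/4 A, 1/2 B, 1/4 AB.
So P(type AB) = 1/4 per child.
P(not type AB) = 3/4 for one child; (3/4)^4 = 81/256.

81/256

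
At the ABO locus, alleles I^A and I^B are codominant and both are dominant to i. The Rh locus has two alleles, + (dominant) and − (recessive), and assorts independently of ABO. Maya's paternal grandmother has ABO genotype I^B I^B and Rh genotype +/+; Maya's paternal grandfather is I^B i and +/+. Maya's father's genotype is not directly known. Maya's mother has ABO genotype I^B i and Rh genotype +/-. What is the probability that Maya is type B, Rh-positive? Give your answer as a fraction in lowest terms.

Maya's father's ABO genotype from I^B I^B × I^B i: 1/2 I^B I^B, 1/2 I^B i.
Crossing each possibility with the mother I^B i and summing P(type B): 1/2·1 + 1/2·3/4 = 7/8.
Similarly for Rh via the father's Rh distribution: P(Rh+) = 1.
Independent loci: 7/8 × 1 = 7/8.

7/8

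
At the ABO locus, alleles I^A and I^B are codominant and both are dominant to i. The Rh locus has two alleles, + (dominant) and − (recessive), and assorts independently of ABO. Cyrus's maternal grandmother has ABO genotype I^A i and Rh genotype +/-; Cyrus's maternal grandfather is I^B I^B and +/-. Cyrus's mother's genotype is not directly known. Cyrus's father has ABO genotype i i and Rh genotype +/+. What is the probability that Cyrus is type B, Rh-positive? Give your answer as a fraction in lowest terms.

1/2

Cyrus's mother's ABO genotype from I^A i × I^B I^B: 1/2 I^A I^B, 1/2 I^B i.
Crossing each possibility with the father i i and summing P(type B): 1/2·1/2 + 1/2·1/2 = 1/2.
Similarly for Rh via the mother's Rh distribution: P(Rh+) = 1.
Independent loci: 1/2 × 1 = 1/2.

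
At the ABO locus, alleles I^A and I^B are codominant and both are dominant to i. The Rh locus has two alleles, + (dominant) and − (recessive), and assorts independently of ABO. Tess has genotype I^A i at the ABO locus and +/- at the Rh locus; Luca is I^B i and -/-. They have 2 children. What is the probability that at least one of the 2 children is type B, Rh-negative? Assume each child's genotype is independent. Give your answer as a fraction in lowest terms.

15/64

ABO cross I^A i × I^B i → 1/4 O, 1/4 A, 1/4 B, 1/4 AB.
Rh cross +/- × -/- → 1/2 Rh+, 1/2 Rh-; so P(type B, Rh-negative) = 1/4 × 1/2 = 1/8 per child.
P(none) = (7/8)^2 = 49/64; P(at least one) = 1 − 49/64 = 15/64.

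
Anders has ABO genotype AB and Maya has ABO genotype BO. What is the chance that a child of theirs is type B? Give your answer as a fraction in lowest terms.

1/2

ABO cross AB × BO → offspring phenotypes: 1/4 A, 1/2 B, 1/4 AB.
So P(type B) = 1/2.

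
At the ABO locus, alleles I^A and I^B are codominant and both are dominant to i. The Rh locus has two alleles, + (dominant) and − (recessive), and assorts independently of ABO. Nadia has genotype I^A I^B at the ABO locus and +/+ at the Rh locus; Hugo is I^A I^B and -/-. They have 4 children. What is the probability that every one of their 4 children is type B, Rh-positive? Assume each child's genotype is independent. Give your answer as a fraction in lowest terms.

1/256

ABO cross I^A I^B × I^A I^B → 1/4 A, 1/4 B, 1/2 AB.
Rh cross +/+ × -/- → 1 Rh+; so P(type B, Rh-positive) = 1/4 × 1 = 1/4 per child.
All 4 independent: (1/4)^4 = 1/256.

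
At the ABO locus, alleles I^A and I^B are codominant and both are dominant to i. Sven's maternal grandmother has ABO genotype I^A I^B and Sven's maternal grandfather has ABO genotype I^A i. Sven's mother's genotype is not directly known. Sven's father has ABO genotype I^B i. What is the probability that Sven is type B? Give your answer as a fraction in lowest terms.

Sven's mother's ABO genotype from I^A I^B × I^A i: 1/4 I^A I^A, 1/4 I^A I^B, 1/4 I^A i, 1/4 I^B i.
Crossing each possibility with the father I^B i and summing P(type B): 1/4·0 + 1/4·1/2 + 1/4·1/4 + 1/4·3/4 = 3/8.

3/8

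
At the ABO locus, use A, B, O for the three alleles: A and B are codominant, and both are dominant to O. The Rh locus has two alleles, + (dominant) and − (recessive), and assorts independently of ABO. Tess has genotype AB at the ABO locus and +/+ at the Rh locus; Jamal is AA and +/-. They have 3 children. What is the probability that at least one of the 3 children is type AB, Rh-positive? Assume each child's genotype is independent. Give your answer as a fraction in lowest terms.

7/8

ABO cross AB × AA → 1/2 A, 1/2 AB.
Rh cross +/+ × +/- → 1 Rh+; so P(type AB, Rh-positive) = 1/2 × 1 = 1/2 per child.
P(none) = (1/2)^3 = 1/8; P(at least one) = 1 − 1/8 = 7/8.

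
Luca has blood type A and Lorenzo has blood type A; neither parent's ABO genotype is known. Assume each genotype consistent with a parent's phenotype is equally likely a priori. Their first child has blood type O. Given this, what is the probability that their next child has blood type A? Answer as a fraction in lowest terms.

Possible genotypes: Luca ∈ {AA, AO}; Lorenzo ∈ {AA, AO}.
Weight each parental genotype pair by prior × P(type-O child):
  AO × AO: posterior weight 1; P(next child type A) = 3/4.
Weighted sum = 3/4.

3/4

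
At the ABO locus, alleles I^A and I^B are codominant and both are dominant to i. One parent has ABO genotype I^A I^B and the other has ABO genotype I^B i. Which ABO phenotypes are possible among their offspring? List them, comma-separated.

Gametes from I^A I^B × I^B i give offspring ABO genotypes I^A I^B, I^A i, I^B I^B, I^B i, i.e. phenotypes A, B, AB.

A, B, AB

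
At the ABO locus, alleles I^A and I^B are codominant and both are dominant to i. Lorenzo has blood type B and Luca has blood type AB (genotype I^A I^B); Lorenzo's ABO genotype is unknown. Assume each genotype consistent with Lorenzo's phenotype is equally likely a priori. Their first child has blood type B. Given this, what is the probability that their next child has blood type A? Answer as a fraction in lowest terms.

Possible genotypes: Lorenzo ∈ {I^B I^B, I^B i}; Luca ∈ {I^A I^B}.
Weight each parental genotype pair by prior × P(type-B child):
  I^B I^B × I^A I^B: posterior weight 1/2; P(next child type A) = 0.
  I^B i × I^A I^B: posterior weight 1/2; P(next child type A) = 1/4.
Weighted sum = 1/8.

1/8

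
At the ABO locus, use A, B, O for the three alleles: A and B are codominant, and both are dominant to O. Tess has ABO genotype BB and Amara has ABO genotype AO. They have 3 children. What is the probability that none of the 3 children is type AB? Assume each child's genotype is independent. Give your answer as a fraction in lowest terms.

1/8

ABO cross BB × AO → 1/2 B, 1/2 AB.
So P(type AB) = 1/2 per child.
P(not type AB) = 1/2 for one child; (1/2)^3 = 1/8.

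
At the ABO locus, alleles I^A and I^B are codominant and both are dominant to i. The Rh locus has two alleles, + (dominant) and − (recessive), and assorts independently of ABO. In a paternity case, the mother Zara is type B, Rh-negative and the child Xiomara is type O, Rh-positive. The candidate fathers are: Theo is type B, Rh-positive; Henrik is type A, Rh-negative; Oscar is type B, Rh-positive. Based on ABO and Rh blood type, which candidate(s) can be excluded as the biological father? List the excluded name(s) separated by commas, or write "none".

Henrik

A candidate is excluded only if no genotype consistent with his phenotype could produce a type O, Rh-positive child with a type B, Rh-negative mother.
Henrik (type A, Rh-): no genotype consistent with that phenotype can produce a type-O Rh+ child with a type-B mother.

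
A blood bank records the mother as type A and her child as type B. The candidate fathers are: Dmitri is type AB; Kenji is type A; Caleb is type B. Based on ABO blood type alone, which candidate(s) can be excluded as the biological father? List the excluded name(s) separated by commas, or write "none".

Kenji

A candidate is excluded only if no genotype consistent with his phenotype could produce a type B child with a type A mother.
Kenji (type A): no genotype consistent with that phenotype can produce a type-B child with a type-A mother.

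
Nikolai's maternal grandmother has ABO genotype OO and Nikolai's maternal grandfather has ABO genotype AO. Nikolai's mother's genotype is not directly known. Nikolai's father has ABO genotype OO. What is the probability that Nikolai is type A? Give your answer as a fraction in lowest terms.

Nikolai's mother's ABO genotype from OO × AO: 1/2 AO, 1/2 OO.
Crossing each possibility with the father OO and summing P(type A): 1/2·1/2 + 1/2·0 = 1/4.

1/4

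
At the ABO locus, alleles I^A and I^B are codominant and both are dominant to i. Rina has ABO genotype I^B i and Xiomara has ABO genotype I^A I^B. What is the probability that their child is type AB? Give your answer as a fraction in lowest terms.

ABO cross I^B i × I^A I^B → offspring phenotypes: 1/4 A, 1/2 B, 1/4 AB.
So P(type AB) = 1/4.

1/4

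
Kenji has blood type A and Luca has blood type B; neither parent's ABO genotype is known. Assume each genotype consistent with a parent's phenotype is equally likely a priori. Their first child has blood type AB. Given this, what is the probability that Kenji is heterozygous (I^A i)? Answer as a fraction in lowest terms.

Possible genotypes: Kenji ∈ {I^A I^A, I^A i}; Luca ∈ {I^B I^B, I^B i}.
Weight each parental genotype pair by prior × P(type-AB child):
  I^A I^A × I^B I^B: posterior weight 4/9.
  I^A I^A × I^B i: posterior weight 2/9.
  I^A i × I^B I^B: posterior weight 2/9.
  I^A i × I^B i: posterior weight 1/9.
Sum the posterior weight over pairs where Kenji is I^A i: 1/3.

1/3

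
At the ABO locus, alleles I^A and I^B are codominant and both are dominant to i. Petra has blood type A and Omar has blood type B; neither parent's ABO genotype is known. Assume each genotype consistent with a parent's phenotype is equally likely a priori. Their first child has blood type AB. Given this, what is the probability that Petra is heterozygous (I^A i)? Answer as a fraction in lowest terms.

Possible genotypes: Petra ∈ {I^A I^A, I^A i}; Omar ∈ {I^B I^B, I^B i}.
Weight each parental genotype pair by prior × P(type-AB child):
  I^A I^A × I^B I^B: posterior weight 4/9.
  I^A I^A × I^B i: posterior weight 2/9.
  I^A i × I^B I^B: posterior weight 2/9.
  I^A i × I^B i: posterior weight 1/9.
Sum the posterior weight over pairs where Petra is I^A i: 1/3.

1/3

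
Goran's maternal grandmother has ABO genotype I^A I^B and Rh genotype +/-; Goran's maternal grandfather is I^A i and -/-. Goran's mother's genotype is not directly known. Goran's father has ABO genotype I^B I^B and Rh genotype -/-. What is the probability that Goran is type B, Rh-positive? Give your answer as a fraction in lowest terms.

Goran's mother's ABO genotype from I^A I^B × I^A i: 1/4 I^A I^A, 1/4 I^A I^B, 1/4 I^A i, 1/4 I^B i.
Crossing each possibility with the father I^B I^B and summing P(type B): 1/4·0 + 1/4·1/2 + 1/4·1/2 + 1/4·1 = 1/2.
Similarly for Rh via the mother's Rh distribution: P(Rh+) = 1/4.
Independent loci: 1/2 × 1/4 = 1/8.

1/8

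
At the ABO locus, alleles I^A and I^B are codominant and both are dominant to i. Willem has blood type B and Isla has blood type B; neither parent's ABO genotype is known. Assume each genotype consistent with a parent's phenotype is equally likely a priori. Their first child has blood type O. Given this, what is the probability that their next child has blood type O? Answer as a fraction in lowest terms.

Possible genotypes: Willem ∈ {I^B I^B, I^B i}; Isla ∈ {I^B I^B, I^B i}.
Weight each parental genotype pair by prior × P(type-O child):
  I^B i × I^B i: posterior weight 1; P(next child type O) = 1/4.
Weighted sum = 1/4.

1/4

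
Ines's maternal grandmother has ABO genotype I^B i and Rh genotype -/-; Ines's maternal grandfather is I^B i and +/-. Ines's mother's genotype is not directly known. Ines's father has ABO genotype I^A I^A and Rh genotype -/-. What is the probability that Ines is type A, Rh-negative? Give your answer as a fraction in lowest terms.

3/8

Ines's mother's ABO genotype from I^B i × I^B i: 1/4 I^B I^B, 1/2 I^B i, 1/4 i i.
Crossing each possibility with the father I^A I^A and summing P(type A): 1/4·0 + 1/2·1/2 + 1/4·1 = 1/2.
Similarly for Rh via the mother's Rh distribution: P(Rh-) = 3/4.
Independent loci: 1/2 × 3/4 = 3/8.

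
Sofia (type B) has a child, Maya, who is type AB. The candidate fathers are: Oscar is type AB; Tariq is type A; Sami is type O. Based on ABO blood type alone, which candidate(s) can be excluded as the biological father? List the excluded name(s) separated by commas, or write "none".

A candidate is excluded only if no genotype consistent with his phenotype could produce a type AB child with a type B mother.
Sami (type O): no genotype consistent with that phenotype can produce a type-AB child with a type-B mother.

Sami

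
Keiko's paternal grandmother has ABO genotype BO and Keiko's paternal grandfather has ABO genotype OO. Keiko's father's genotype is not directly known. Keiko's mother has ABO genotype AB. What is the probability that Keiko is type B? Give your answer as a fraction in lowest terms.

Keiko's father's ABO genotype from BO × OO: 1/2 BO, 1/2 OO.
Crossing each possibility with the mother AB and summing P(type B): 1/2·1/2 + 1/2·1/2 = 1/2.

1/2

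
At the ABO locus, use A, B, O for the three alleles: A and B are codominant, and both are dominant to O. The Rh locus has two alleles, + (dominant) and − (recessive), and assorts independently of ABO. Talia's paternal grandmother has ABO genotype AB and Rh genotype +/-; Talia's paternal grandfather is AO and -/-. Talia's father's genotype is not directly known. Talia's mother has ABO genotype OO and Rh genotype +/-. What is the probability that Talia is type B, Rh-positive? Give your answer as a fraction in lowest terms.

Talia's father's ABO genotype from AB × AO: 1/4 AA, 1/4 AB, 1/4 AO, 1/4 BO.
Crossing each possibility with the mother OO and summing P(type B): 1/4·0 + 1/4·1/2 + 1/4·0 + 1/4·1/2 = 1/4.
Similarly for Rh via the father's Rh distribution: P(Rh+) = 5/8.
Independent loci: 1/4 × 5/8 = 5/32.

5/32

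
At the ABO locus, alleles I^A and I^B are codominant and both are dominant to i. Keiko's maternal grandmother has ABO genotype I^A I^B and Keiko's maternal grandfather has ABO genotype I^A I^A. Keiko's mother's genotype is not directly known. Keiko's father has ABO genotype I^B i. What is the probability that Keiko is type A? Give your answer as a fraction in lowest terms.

3/8

Keiko's mother's ABO genotype from I^A I^B × I^A I^A: 1/2 I^A I^A, 1/2 I^A I^B.
Crossing each possibility with the father I^B i and summing P(type A): 1/2·1/2 + 1/2·1/4 = 3/8.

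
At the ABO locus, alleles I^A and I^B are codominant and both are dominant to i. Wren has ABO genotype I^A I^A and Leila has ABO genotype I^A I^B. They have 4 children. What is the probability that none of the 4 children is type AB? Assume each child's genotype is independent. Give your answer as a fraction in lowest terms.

1/16

ABO cross I^A I^A × I^A I^B → 1/2 A, 1/2 AB.
So P(type AB) = 1/2 per child.
P(not type AB) = 1/2 for one child; (1/2)^4 = 1/16.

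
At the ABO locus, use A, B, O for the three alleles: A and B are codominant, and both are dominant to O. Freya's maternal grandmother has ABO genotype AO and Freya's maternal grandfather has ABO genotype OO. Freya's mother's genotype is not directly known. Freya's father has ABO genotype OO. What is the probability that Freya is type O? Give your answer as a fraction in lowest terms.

Freya's mother's ABO genotype from AO × OO: 1/2 AO, 1/2 OO.
Crossing each possibility with the father OO and summing P(type O): 1/2·1/2 + 1/2·1 = 3/4.

3/4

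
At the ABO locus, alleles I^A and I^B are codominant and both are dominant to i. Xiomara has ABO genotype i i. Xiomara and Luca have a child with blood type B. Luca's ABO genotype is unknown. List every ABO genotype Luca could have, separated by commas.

For each candidate genotype of Luca, check whether crossing it with i i can produce every observed child phenotype.
  I^A I^A → possible child types {A} ✗
  I^A I^B → possible child types {A, B} ✓
  I^A i → possible child types {O, A} ✗
  I^B I^B → possible child types {B} ✓
  I^B i → possible child types {O, B} ✓
  i i → possible child types {O} ✗

I^A I^B, I^B I^B, I^B i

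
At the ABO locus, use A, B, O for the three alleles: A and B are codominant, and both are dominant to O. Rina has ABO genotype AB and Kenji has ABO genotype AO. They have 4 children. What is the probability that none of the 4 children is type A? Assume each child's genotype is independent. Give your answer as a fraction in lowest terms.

ABO cross AB × AO → 1/2 A, 1/4 B, 1/4 AB.
So P(type A) = 1/2 per child.
P(not type A) = 1/2 for one child; (1/2)^4 = 1/16.

1/16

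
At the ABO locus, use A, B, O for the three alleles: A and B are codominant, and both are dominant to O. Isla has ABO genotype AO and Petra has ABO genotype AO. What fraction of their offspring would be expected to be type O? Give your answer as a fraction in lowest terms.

ABO cross AO × AO → offspring phenotypes: 1/4 O, 3/4 A.
So P(type O) = 1/4.

1/4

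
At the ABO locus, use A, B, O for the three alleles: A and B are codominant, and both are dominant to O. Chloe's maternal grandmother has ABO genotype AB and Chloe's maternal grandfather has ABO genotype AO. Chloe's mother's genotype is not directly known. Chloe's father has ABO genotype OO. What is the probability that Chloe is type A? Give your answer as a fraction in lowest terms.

Chloe's mother's ABO genotype from AB × AO: 1/4 AA, 1/4 AB, 1/4 AO, 1/4 BO.
Crossing each possibility with the father OO and summing P(type A): 1/4·1 + 1/4·1/2 + 1/4·1/2 + 1/4·0 = 1/2.

1/2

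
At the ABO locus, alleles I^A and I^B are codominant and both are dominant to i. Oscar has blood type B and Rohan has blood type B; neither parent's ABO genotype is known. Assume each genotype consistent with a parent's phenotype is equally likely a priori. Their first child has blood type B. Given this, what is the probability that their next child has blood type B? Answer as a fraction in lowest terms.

Possible genotypes: Oscar ∈ {I^B I^B, I^B i}; Rohan ∈ {I^B I^B, I^B i}.
Weight each parental genotype pair by prior × P(type-B child):
  I^B I^B × I^B I^B: posterior weight 4/15; P(next child type B) = 1.
  I^B I^B × I^B i: posterior weight 4/15; P(next child type B) = 1.
  I^B i × I^B I^B: posterior weight 4/15; P(next child type B) = 1.
  I^B i × I^B i: posterior weight 1/5; P(next child type B) = 3/4.
Weighted sum = 19/20.

19/20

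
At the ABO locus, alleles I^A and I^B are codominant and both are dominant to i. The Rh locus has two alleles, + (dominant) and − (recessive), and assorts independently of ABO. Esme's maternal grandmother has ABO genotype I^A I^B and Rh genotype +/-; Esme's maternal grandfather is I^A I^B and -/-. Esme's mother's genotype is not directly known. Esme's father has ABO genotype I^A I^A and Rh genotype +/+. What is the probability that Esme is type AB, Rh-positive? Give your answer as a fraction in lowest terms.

Esme's mother's ABO genotype from I^A I^B × I^A I^B: 1/4 I^A I^A, 1/2 I^A I^B, 1/4 I^B I^B.
Crossing each possibility with the father I^A I^A and summing P(type AB): 1/4·0 + 1/2·1/2 + 1/4·1 = 1/2.
Similarly for Rh via the mother's Rh distribution: P(Rh+) = 1.
Independent loci: 1/2 × 1 = 1/2.

1/2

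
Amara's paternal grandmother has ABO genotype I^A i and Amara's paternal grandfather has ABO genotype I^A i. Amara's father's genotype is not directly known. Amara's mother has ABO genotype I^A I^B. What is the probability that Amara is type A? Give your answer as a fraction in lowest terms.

Amara's father's ABO genotype from I^A i × I^A i: 1/4 I^A I^A, 1/2 I^A i, 1/4 i i.
Crossing each possibility with the mother I^A I^B and summing P(type A): 1/4·1/2 + 1/2·1/2 + 1/4·1/2 = 1/2.

1/2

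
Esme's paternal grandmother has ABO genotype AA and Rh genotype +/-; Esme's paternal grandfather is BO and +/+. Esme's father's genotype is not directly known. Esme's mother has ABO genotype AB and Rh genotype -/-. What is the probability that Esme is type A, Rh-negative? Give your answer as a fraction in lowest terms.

3/32

Esme's father's ABO genotype from AA × BO: 1/2 AB, 1/2 AO.
Crossing each possibility with the mother AB and summing P(type A): 1/2·1/4 + 1/2·1/2 = 3/8.
Similarly for Rh via the father's Rh distribution: P(Rh-) = 1/4.
Independent loci: 3/8 × 1/4 = 3/32.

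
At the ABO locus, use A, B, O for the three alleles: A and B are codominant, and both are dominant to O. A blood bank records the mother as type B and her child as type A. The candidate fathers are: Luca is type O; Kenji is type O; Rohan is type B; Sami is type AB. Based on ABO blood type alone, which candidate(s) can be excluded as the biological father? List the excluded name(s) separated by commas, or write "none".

Luca, Kenji, Rohan

A candidate is excluded only if no genotype consistent with his phenotype could produce a type A child with a type B mother.
Luca (type O): no genotype consistent with that phenotype can produce a type-A child with a type-B mother.
Kenji (type O): no genotype consistent with that phenotype can produce a type-A child with a type-B mother.
Rohan (type B): no genotype consistent with that phenotype can produce a type-A child with a type-B mother.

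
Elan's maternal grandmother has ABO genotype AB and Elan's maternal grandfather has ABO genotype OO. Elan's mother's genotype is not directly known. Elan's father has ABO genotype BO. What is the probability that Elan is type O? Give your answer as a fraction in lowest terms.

Elan's mother's ABO genotype from AB × OO: 1/2 AO, 1/2 BO.
Crossing each possibility with the father BO and summing P(type O): 1/2·1/4 + 1/2·1/4 = 1/4.

1/4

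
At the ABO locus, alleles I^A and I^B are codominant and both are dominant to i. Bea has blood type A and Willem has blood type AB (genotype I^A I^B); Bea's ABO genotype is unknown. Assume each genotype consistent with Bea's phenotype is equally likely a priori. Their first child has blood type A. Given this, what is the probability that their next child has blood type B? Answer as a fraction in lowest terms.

1/8

Possible genotypes: Bea ∈ {I^A I^A, I^A i}; Willem ∈ {I^A I^B}.
Weight each parental genotype pair by prior × P(type-A child):
  I^A I^A × I^A I^B: posterior weight 1/2; P(next child type B) = 0.
  I^A i × I^A I^B: posterior weight 1/2; P(next child type B) = 1/4.
Weighted sum = 1/8.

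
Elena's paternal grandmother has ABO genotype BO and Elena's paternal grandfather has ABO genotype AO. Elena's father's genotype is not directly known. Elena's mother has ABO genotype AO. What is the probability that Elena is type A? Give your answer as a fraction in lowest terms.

1/2

Elena's father's ABO genotype from BO × AO: 1/4 AB, 1/4 AO, 1/4 BO, 1/4 OO.
Crossing each possibility with the mother AO and summing P(type A): 1/4·1/2 + 1/4·3/4 + 1/4·1/4 + 1/4·1/2 = 1/2.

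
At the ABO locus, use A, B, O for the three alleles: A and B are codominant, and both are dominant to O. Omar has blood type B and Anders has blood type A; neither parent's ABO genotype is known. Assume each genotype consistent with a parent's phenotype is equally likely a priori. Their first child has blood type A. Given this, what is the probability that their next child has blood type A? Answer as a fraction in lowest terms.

5/12

Possible genotypes: Omar ∈ {BB, BO}; Anders ∈ {AA, AO}.
Weight each parental genotype pair by prior × P(type-A child):
  BO × AA: posterior weight 2/3; P(next child type A) = 1/2.
  BO × AO: posterior weight 1/3; P(next child type A) = 1/4.
Weighted sum = 5/12.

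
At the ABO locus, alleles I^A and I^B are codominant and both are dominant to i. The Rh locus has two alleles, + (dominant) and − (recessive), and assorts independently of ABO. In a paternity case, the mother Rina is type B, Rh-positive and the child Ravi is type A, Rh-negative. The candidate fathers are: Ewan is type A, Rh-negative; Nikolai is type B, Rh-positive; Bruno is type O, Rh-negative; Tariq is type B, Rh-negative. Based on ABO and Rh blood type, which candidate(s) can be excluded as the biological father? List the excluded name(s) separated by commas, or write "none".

A candidate is excluded only if no genotype consistent with his phenotype could produce a type A, Rh-negative child with a type B, Rh-positive mother.
Nikolai (type B, Rh+): no genotype consistent with that phenotype can produce a type-A Rh- child with a type-B mother.
Bruno (type O, Rh-): no genotype consistent with that phenotype can produce a type-A Rh- child with a type-B mother.
Tariq (type B, Rh-): no genotype consistent with that phenotype can produce a type-A Rh- child with a type-B mother.

Nikolai, Bruno, Tariq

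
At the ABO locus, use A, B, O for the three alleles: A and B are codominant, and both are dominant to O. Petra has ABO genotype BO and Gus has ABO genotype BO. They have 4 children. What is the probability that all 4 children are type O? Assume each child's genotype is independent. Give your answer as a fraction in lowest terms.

ABO cross BO × BO → 1/4 O, 3/4 B.
So P(type O) = 1/4 per child.
All 4 independent: (1/4)^4 = 1/256.

1/256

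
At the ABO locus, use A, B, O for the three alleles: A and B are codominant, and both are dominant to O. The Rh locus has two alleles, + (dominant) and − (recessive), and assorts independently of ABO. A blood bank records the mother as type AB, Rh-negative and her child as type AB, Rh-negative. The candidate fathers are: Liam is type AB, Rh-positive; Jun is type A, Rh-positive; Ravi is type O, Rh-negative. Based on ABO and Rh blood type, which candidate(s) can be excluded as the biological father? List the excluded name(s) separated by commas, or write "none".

Ravi

A candidate is excluded only if no genotype consistent with his phenotype could produce a type AB, Rh-negative child with a type AB, Rh-negative mother.
Ravi (type O, Rh-): no genotype consistent with that phenotype can produce a type-AB Rh- child with a type-AB mother.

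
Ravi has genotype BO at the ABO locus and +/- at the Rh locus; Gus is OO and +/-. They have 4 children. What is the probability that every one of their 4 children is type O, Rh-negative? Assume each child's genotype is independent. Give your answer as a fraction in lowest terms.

1/4096

ABO cross BO × OO → 1/2 O, 1/2 B.
Rh cross +/- × +/- → 3/4 Rh+, 1/4 Rh-; so P(type O, Rh-negative) = 1/2 × 1/4 = 1/8 per child.
All 4 independent: (1/8)^4 = 1/4096.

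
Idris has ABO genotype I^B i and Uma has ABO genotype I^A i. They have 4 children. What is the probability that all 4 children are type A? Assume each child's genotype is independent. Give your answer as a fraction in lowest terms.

ABO cross I^B i × I^A i → 1/4 O, 1/4 A, 1/4 B, 1/4 AB.
So P(type A) = 1/4 per child.
All 4 independent: (1/4)^4 = 1/256.

1/256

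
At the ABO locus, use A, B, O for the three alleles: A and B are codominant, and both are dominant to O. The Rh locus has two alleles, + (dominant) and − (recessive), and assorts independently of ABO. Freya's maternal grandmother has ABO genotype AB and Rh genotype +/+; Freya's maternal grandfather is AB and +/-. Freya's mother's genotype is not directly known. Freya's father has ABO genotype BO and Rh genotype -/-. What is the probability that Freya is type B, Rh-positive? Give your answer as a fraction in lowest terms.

3/8

Freya's mother's ABO genotype from AB × AB: 1/4 AA, 1/2 AB, 1/4 BB.
Crossing each possibility with the father BO and summing P(type B): 1/4·0 + 1/2·1/2 + 1/4·1 = 1/2.
Similarly for Rh via the mother's Rh distribution: P(Rh+) = 3/4.
Independent loci: 1/2 × 3/4 = 3/8.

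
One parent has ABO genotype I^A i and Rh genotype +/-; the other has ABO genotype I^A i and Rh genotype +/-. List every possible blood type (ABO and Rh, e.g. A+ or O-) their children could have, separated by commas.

O+, O-, A+, A-

Gametes from I^A i × I^A i give offspring ABO genotypes I^A I^A, I^A i, i i, i.e. phenotypes O, A.
Rh cross +/- × +/- → phenotypes Rh+, Rh-.
Combining independently: O+, O-, A+, A-.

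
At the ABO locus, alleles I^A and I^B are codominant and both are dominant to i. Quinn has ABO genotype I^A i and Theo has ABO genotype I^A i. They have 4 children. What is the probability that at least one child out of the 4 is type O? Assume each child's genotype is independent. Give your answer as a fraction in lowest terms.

175/256

ABO cross I^A i × I^A i → 1/4 O, 3/4 A.
So P(type O) = 1/4 per child.
P(none) = (3/4)^4 = 81/256; P(at least one) = 1 − 81/256 = 175/256.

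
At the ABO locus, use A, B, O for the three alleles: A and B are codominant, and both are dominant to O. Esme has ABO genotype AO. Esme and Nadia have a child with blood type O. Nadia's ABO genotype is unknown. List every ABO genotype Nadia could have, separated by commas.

For each candidate genotype of Nadia, check whether crossing it with AO can produce every observed child phenotype.
  AA → possible child types {A} ✗
  AB → possible child types {A, B, AB} ✗
  AO → possible child types {O, A} ✓
  BB → possible child types {B, AB} ✗
  BO → possible child types {O, A, B, AB} ✓
  OO → possible child types {O, A} ✓

AO, BO, OO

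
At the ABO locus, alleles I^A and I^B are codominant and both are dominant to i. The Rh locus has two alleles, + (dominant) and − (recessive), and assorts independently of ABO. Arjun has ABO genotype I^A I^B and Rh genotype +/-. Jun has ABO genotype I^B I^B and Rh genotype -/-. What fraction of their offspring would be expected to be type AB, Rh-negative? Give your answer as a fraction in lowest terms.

ABO cross I^A I^B × I^B I^B → offspring phenotypes: 1/2 B, 1/2 AB.
Rh cross +/- × -/- → 1/2 Rh+, 1/2 Rh-.
Independent loci: P(type AB, Rh-negative) = 1/2 × 1/2 = 1/4.

1/4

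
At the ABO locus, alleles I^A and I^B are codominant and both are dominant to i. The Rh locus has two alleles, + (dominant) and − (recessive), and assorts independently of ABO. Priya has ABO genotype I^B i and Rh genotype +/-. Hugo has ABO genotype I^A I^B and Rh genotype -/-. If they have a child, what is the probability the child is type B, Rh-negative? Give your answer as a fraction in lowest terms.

1/4

ABO cross I^B i × I^A I^B → offspring phenotypes: 1/4 A, 1/2 B, 1/4 AB.
Rh cross +/- × -/- → 1/2 Rh+, 1/2 Rh-.
Independent loci: P(type B, Rh-negative) = 1/2 × 1/2 = 1/4.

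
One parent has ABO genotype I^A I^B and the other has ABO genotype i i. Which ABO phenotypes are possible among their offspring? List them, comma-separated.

A, B

Gametes from I^A I^B × i i give offspring ABO genotypes I^A i, I^B i, i.e. phenotypes A, B.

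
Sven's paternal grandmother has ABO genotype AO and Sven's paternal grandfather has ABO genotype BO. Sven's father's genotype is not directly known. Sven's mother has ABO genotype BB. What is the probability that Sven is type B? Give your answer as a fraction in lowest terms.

Sven's father's ABO genotype from AO × BO: 1/4 AB, 1/4 AO, 1/4 BO, 1/4 OO.
Crossing each possibility with the mother BB and summing P(type B): 1/4·1/2 + 1/4·1/2 + 1/4·1 + 1/4·1 = 3/4.

3/4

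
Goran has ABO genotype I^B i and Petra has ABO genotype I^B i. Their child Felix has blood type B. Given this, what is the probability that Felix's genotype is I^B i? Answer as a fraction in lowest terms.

Cross I^B i × I^B i → 1/4 I^B I^B, 1/2 I^B i, 1/4 i i.
Type-B genotypes among offspring: I^B I^B (1/4), I^B i (1/2); total 3/4.
P(I^B i | type B) = (1/2) / (3/4) = 2/3.

2/3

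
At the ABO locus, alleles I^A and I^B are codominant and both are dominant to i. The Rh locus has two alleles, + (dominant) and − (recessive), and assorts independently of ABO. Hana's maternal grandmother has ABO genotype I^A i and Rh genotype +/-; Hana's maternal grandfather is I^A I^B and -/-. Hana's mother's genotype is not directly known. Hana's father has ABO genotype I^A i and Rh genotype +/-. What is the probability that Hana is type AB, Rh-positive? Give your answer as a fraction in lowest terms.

Hana's mother's ABO genotype from I^A i × I^A I^B: 1/4 I^A I^A, 1/4 I^A I^B, 1/4 I^A i, 1/4 I^B i.
Crossing each possibility with the father I^A i and summing P(type AB): 1/4·0 + 1/4·1/4 + 1/4·0 + 1/4·1/4 = 1/8.
Similarly for Rh via the mother's Rh distribution: P(Rh+) = 5/8.
Independent loci: 1/8 × 5/8 = 5/64.

5/64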